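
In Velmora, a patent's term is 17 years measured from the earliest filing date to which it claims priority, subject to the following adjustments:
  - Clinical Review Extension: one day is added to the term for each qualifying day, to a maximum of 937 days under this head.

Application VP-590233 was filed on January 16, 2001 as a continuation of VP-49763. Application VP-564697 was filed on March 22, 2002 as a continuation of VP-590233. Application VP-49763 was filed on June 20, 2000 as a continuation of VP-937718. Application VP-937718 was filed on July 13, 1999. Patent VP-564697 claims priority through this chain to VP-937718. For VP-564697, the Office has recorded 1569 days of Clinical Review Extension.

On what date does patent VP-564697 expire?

Earliest priority filing: 13 July 1999.
Base term: 13 July 1999 + 17 years → 13 July 2016.
Clinical Review Extension: 1569 days claimed exceeds the 937-day cap, so +937 days → 5 February 2019.

February 5, 2019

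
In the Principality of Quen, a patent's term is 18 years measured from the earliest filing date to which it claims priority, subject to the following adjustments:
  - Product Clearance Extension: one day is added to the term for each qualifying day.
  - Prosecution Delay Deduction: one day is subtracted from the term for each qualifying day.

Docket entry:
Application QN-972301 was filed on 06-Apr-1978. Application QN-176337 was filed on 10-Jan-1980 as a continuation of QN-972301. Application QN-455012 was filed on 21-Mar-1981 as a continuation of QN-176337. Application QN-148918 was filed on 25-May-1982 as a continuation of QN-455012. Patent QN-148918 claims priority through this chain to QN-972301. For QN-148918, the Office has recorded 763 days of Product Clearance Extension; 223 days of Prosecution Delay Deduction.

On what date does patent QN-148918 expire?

Earliest priority filing: 6 April 1978.
Base term: 6 April 1978 + 18 years → 6 April 1996.
Product Clearance Extension: +763 days → 9 May 1998.
Prosecution Delay Deduction: −223 days → 28 September 1997.

September 28, 1997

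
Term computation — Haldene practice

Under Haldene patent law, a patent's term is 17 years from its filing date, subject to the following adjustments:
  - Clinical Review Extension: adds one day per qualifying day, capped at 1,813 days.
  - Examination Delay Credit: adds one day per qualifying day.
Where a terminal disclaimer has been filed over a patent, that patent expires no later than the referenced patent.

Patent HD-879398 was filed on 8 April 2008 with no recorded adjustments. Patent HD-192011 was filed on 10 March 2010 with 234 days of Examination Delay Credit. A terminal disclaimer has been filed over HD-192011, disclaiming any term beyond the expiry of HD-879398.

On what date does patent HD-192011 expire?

Natural term of HD-192011:
  Base: filing + 17 years → 10 March 2027.
  Examination Delay Credit: +234 days → 30 October 2027.
Expiry of referenced patent HD-879398:
  Base: filing + 17 years → 8 April 2025.
Terminal disclaimer: HD-192011 expires on the earlier of 30 October 2027 and 8 April 2025.

April 8, 2025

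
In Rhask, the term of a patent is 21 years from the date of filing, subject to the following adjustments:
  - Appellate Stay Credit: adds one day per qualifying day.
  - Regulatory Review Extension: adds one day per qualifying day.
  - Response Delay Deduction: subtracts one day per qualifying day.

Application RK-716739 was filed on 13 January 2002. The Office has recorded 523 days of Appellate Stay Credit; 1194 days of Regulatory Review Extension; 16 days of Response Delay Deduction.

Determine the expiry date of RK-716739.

September 10, 2027

Base term: filing date + 21 years → 13 January 2023.
Appellate Stay Credit: +523 days → 19 June 2024.
Regulatory Review Extension: +1194 days → 26 September 2027.
Response Delay Deduction: −16 days → 10 September 2027.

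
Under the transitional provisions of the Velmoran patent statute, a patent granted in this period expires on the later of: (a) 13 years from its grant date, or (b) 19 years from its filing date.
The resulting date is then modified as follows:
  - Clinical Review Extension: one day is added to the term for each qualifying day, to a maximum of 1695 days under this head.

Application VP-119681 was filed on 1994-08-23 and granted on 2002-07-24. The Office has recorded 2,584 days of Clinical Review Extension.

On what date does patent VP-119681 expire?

(a) grant + 13 years → 24 July 2015.
(b) filing + 19 years → 23 August 2013.
Later of the two: 24 July 2015.
Clinical Review Extension: 2584 days claimed exceeds the 1695-day cap, so +1695 days → 14 March 2020.

2020-03-14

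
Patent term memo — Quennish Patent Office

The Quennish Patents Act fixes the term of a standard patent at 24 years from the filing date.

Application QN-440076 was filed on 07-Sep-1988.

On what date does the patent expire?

2012-09-07

Filing date + 24 years → 7 September 2012.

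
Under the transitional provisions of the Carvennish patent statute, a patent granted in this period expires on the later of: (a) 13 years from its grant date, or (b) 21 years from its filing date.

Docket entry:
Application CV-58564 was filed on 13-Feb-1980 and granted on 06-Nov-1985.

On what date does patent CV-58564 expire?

(a) grant + 13 years → 6 November 1998.
(b) filing + 21 years → 13 February 2001.
Later of the two: 13 February 2001.

2001-02-13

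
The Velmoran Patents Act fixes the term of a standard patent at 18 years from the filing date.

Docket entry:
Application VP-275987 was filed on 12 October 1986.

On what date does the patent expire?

Filing date + 18 years → 12 October 2004.

2004-10-12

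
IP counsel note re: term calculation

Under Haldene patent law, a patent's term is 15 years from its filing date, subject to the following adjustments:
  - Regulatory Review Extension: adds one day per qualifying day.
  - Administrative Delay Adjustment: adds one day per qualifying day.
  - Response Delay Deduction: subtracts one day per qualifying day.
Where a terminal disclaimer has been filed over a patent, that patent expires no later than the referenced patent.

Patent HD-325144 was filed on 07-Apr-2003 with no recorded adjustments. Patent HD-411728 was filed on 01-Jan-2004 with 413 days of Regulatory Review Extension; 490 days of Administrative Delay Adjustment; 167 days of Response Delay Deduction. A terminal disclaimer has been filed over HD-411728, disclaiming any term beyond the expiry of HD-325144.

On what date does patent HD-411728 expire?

Natural term of HD-411728:
  Base: filing + 15 years → 1 January 2019.
  Regulatory Review Extension: +413 days → 18 February 2020.
  Administrative Delay Adjustment: +490 days → 22 June 2021.
  Response Delay Deduction: −167 days → 6 January 2021.
Expiry of referenced patent HD-325144:
  Base: filing + 15 years → 7 April 2018.
Terminal disclaimer: HD-411728 expires on the earlier of 6 January 2021 and 7 April 2018.

April 7, 2018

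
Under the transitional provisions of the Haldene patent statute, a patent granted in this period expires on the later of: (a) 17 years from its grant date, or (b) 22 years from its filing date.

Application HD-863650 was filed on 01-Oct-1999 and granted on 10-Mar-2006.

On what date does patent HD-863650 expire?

(a) grant + 17 years → 10 March 2023.
(b) filing + 22 years → 1 October 2021.
Later of the two: 10 March 2023.

2023-03-10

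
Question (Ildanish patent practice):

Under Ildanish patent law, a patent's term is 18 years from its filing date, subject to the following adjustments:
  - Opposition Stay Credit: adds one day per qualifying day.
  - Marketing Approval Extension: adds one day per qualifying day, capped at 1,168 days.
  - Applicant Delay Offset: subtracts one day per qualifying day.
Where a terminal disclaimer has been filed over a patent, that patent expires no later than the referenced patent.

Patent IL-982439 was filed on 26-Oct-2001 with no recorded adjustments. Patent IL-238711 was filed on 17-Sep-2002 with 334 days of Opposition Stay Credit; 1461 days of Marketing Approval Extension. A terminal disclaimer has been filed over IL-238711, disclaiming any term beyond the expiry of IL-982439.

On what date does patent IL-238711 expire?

Natural term of IL-238711:
  Base: filing + 18 years → 17 September 2020.
  Opposition Stay Credit: +334 days → 17 August 2021.
  Marketing Approval Extension: 1461 days claimed exceeds the 1168-day cap, so +1168 days → 28 October 2024.
Expiry of referenced patent IL-982439:
  Base: filing + 18 years → 26 October 2019.
Terminal disclaimer: IL-238711 expires on the earlier of 28 October 2024 and 26 October 2019.

2019-10-26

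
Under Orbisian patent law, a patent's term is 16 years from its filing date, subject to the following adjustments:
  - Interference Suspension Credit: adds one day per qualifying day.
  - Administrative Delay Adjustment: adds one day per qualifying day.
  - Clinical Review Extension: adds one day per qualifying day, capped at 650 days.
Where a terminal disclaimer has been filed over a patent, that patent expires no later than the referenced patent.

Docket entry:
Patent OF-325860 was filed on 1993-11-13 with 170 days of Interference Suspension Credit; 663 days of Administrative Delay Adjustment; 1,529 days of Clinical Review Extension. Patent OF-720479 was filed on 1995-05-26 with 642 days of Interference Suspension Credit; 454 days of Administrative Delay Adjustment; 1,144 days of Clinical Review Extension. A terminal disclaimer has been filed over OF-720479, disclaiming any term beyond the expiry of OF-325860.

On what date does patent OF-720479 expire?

December 5, 2013

Natural term of OF-720479:
  Base: filing + 16 years → 26 May 2011.
  Interference Suspension Credit: +642 days → 26 February 2013.
  Administrative Delay Adjustment: +454 days → 26 May 2014.
  Clinical Review Extension: 1144 days claimed exceeds the 650-day cap, so +650 days → 6 March 2016.
Expiry of referenced patent OF-325860:
  Base: filing + 16 years → 13 November 2009.
  Interference Suspension Credit: +170 days → 2 May 2010.
  Administrative Delay Adjustment: +663 days → 24 February 2012.
  Clinical Review Extension: 1529 days claimed exceeds the 650-day cap, so +650 days → 5 December 2013.
Terminal disclaimer: OF-720479 expires on the earlier of 6 March 2016 and 5 December 2013.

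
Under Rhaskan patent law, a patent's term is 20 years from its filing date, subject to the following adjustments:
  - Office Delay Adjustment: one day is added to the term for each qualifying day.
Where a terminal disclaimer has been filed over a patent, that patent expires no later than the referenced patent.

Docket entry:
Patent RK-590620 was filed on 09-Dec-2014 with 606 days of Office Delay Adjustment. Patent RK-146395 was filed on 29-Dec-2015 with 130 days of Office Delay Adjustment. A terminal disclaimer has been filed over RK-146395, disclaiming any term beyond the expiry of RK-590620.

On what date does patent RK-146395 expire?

2036-05-07

Natural term of RK-146395:
  Base: filing + 20 years → 29 December 2035.
  Office Delay Adjustment: +130 days → 7 May 2036.
Expiry of referenced patent RK-590620:
  Base: filing + 20 years → 9 December 2034.
  Office Delay Adjustment: +606 days → 6 August 2036.
Terminal disclaimer: RK-146395 expires on the earlier of 7 May 2036 and 6 August 2036.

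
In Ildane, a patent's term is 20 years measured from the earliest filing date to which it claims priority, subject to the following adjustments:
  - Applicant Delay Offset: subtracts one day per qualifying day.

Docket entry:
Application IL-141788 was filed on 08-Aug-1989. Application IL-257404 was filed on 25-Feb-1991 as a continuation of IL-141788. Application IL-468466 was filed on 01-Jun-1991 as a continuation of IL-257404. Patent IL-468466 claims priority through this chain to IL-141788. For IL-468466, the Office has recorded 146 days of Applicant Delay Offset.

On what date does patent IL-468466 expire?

March 15, 2009

Earliest priority filing: 8 August 1989.
Base term: 8 August 1989 + 20 years → 8 August 2009.
Applicant Delay Offset: −146 days → 15 March 2009.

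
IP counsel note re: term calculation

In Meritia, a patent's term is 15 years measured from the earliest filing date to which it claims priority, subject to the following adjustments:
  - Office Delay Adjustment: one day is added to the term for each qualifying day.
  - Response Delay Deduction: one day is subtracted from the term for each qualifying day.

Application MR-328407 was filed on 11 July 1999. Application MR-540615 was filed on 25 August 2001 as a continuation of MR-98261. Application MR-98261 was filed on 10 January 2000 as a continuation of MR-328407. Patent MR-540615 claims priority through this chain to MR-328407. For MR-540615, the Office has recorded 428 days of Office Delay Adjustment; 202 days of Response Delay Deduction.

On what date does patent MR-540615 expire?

Earliest priority filing: 11 July 1999.
Base term: 11 July 1999 + 15 years → 11 July 2014.
Office Delay Adjustment: +428 days → 12 September 2015.
Response Delay Deduction: −202 days → 22 February 2015.

2015-02-22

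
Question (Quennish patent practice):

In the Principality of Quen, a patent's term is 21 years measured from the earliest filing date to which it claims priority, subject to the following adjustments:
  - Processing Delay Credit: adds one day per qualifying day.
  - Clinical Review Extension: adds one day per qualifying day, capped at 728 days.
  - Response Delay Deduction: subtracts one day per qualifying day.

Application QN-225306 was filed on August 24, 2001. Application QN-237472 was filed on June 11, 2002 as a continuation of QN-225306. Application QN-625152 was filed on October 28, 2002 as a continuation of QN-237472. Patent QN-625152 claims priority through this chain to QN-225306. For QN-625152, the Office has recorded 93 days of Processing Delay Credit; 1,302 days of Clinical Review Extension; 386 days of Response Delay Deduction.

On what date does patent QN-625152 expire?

Earliest priority filing: 24 August 2001.
Base term: 24 August 2001 + 21 years → 24 August 2022.
Processing Delay Credit: +93 days → 25 November 2022.
Clinical Review Extension: 1302 days claimed exceeds the 728-day cap, so +728 days → 22 November 2024.
Response Delay Deduction: −386 days → 2 November 2023.

November 2, 2023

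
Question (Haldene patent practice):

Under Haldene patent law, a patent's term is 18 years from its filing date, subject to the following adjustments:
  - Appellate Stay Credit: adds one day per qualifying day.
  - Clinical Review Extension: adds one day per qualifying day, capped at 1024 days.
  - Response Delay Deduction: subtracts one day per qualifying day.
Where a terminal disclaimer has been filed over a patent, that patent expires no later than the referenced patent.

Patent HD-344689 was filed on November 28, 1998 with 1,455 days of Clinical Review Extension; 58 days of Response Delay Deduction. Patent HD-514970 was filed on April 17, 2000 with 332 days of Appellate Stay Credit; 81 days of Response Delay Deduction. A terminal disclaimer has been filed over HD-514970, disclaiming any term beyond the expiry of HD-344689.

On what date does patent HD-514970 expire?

December 24, 2018

Natural term of HD-514970:
  Base: filing + 18 years → 17 April 2018.
  Appellate Stay Credit: +332 days → 15 March 2019.
  Response Delay Deduction: −81 days → 24 December 2018.
Expiry of referenced patent HD-344689:
  Base: filing + 18 years → 28 November 2016.
  Clinical Review Extension: 1455 days claimed exceeds the 1024-day cap, so +1024 days → 18 September 2019.
  Response Delay Deduction: −58 days → 22 July 2019.
Terminal disclaimer: HD-514970 expires on the earlier of 24 December 2018 and 22 July 2019.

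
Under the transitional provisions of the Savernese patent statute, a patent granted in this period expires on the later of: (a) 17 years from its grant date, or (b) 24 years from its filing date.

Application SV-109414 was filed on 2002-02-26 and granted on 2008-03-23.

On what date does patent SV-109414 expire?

February 26, 2026

(a) grant + 17 years → 23 March 2025.
(b) filing + 24 years → 26 February 2026.
Later of the two: 26 February 2026.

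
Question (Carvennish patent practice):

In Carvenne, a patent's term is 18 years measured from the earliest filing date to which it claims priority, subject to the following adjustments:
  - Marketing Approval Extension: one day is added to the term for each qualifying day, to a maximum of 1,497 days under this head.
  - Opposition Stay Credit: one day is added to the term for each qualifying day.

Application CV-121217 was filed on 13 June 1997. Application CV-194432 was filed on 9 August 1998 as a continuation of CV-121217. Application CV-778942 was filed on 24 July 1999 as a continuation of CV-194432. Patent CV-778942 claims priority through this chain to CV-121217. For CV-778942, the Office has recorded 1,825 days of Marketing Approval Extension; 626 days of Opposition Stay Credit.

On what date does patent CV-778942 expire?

April 5, 2021

Earliest priority filing: 13 June 1997.
Base term: 13 June 1997 + 18 years → 13 June 2015.
Marketing Approval Extension: 1825 days claimed exceeds the 1497-day cap, so +1497 days → 19 July 2019.
Opposition Stay Credit: +626 days → 5 April 2021.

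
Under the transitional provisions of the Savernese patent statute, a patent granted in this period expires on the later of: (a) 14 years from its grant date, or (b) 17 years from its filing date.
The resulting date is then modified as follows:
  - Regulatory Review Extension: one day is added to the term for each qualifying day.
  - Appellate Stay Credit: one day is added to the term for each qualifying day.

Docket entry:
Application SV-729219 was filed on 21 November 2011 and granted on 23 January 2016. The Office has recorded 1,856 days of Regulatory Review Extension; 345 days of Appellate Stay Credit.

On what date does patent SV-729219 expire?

(a) grant + 14 years → 23 January 2030.
(b) filing + 17 years → 21 November 2028.
Later of the two: 23 January 2030.
Regulatory Review Extension: +1856 days → 22 February 2035.
Appellate Stay Credit: +345 days → 2 February 2036.

2036-02-02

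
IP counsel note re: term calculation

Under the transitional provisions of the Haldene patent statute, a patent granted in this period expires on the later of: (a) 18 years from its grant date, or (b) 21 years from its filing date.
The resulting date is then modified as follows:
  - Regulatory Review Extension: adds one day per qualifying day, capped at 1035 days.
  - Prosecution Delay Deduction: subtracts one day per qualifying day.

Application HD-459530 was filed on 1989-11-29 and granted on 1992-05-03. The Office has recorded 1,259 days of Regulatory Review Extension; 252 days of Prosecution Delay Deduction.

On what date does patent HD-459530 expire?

January 20, 2013

(a) grant + 18 years → 3 May 2010.
(b) filing + 21 years → 29 November 2010.
Later of the two: 29 November 2010.
Regulatory Review Extension: 1259 days claimed exceeds the 1035-day cap, so +1035 days → 29 September 2013.
Prosecution Delay Deduction: −252 days → 20 January 2013.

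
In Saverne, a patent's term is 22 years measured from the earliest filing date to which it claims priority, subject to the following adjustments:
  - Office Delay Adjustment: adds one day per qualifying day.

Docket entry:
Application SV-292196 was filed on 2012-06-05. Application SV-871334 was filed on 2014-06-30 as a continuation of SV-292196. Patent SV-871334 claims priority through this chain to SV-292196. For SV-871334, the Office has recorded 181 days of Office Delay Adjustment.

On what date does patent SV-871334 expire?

Earliest priority filing: 5 June 2012.
Base term: 5 June 2012 + 22 years → 5 June 2034.
Office Delay Adjustment: +181 days → 3 December 2034.

2034-12-03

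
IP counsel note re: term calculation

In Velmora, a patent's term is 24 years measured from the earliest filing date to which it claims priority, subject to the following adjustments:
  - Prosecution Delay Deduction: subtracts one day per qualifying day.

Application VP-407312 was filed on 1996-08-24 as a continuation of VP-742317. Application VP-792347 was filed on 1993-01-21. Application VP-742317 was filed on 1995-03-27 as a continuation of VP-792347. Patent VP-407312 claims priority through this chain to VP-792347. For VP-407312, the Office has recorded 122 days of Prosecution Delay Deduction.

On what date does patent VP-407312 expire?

Earliest priority filing: 21 January 1993.
Base term: 21 January 1993 + 24 years → 21 January 2017.
Prosecution Delay Deduction: −122 days → 21 September 2016.

September 21, 2016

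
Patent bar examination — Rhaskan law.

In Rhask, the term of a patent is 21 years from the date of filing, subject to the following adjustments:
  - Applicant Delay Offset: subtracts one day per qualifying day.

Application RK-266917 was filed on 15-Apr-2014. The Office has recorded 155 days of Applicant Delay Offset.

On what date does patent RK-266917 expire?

Base term: filing date + 21 years → 15 April 2035.
Applicant Delay Offset: −155 days → 11 November 2034.

2034-11-11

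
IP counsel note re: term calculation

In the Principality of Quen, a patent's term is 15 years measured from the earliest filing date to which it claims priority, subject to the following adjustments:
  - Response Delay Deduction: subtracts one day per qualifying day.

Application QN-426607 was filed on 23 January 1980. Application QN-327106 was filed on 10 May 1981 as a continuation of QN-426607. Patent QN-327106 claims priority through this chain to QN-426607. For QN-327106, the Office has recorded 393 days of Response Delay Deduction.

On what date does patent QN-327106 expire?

Earliest priority filing: 23 January 1980.
Base term: 23 January 1980 + 15 years → 23 January 1995.
Response Delay Deduction: −393 days → 26 December 1993.

December 26, 1993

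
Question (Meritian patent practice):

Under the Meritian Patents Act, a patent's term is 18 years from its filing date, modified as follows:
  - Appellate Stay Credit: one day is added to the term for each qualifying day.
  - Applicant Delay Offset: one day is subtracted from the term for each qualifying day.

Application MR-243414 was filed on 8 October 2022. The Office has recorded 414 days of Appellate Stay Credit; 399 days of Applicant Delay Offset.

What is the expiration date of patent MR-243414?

Base term: filing date + 18 years → 8 October 2040.
Appellate Stay Credit: +414 days → 26 November 2041.
Applicant Delay Offset: −399 days → 23 October 2040.

October 23, 2040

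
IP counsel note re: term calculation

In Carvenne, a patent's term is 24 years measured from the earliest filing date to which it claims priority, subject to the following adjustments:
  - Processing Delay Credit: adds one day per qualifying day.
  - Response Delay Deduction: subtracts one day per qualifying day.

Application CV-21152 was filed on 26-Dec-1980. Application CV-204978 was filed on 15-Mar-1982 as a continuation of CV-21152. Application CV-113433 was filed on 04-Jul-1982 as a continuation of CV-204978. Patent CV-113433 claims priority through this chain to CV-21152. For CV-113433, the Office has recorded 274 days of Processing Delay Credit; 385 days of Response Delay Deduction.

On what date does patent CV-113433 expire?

September 6, 2004

Earliest priority filing: 26 December 1980.
Base term: 26 December 1980 + 24 years → 26 December 2004.
Processing Delay Credit: +274 days → 26 September 2005.
Response Delay Deduction: −385 days → 6 September 2004.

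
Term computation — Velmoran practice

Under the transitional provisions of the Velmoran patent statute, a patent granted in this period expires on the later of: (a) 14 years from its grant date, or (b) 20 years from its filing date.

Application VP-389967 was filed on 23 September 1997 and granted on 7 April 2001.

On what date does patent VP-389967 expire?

(a) grant + 14 years → 7 April 2015.
(b) filing + 20 years → 23 September 2017.
Later of the two: 23 September 2017.

September 23, 2017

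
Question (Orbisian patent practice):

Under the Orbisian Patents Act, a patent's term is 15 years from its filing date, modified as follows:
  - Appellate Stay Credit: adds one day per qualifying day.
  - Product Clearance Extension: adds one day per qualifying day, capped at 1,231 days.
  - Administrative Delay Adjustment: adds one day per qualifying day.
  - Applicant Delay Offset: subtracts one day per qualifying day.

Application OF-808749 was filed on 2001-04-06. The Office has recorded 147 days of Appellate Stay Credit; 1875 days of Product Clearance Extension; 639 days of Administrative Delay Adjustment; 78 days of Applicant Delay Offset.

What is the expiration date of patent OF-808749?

July 28, 2021

Base term: filing date + 15 years → 6 April 2016.
Appellate Stay Credit: +147 days → 31 August 2016.
Product Clearance Extension: 1875 days claimed exceeds the 1231-day cap, so +1231 days → 14 January 2020.
Administrative Delay Adjustment: +639 days → 14 October 2021.
Applicant Delay Offset: −78 days → 28 July 2021.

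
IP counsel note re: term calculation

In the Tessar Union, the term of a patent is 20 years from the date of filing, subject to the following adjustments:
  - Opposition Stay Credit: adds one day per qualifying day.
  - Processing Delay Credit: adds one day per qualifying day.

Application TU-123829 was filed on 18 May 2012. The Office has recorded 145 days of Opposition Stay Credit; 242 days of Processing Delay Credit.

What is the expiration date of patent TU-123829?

Base term: filing date + 20 years → 18 May 2032.
Opposition Stay Credit: +145 days → 10 October 2032.
Processing Delay Credit: +242 days → 9 June 2033.

2033-06-09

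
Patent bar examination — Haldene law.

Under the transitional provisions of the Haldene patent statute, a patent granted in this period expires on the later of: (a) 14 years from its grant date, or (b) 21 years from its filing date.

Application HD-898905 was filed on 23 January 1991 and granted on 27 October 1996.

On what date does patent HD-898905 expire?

(a) grant + 14 years → 27 October 2010.
(b) filing + 21 years → 23 January 2012.
Later of the two: 23 January 2012.

January 23, 2012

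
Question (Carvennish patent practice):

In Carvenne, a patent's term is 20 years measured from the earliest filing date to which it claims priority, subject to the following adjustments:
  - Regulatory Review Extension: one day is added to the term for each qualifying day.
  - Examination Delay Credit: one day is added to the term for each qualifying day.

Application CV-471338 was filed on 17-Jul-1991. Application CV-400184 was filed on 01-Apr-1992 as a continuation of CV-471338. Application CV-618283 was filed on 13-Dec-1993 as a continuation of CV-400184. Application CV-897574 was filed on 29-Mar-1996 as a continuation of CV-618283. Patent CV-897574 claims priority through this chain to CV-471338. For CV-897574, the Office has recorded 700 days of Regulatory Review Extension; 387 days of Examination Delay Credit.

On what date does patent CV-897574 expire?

Earliest priority filing: 17 July 1991.
Base term: 17 July 1991 + 20 years → 17 July 2011.
Regulatory Review Extension: +700 days → 16 June 2013.
Examination Delay Credit: +387 days → 8 July 2014.

2014-07-08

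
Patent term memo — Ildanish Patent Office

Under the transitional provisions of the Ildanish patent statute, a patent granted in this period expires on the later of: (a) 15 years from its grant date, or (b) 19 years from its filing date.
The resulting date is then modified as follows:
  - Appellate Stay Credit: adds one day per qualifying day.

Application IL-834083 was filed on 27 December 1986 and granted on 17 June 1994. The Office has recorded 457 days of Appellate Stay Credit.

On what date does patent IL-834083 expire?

(a) grant + 15 years → 17 June 2009.
(b) filing + 19 years → 27 December 2005.
Later of the two: 17 June 2009.
Appellate Stay Credit: +457 days → 17 September 2010.

September 17, 2010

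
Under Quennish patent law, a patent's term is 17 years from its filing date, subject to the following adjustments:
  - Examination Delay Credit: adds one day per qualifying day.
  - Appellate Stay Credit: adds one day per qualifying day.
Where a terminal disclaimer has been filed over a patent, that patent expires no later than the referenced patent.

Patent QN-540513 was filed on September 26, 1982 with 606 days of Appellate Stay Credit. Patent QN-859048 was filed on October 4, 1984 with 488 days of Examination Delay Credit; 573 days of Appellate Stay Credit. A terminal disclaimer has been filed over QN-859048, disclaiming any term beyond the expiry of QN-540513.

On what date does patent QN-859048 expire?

2001-05-24

Natural term of QN-859048:
  Base: filing + 17 years → 4 October 2001.
  Examination Delay Credit: +488 days → 4 February 2003.
  Appellate Stay Credit: +573 days → 30 August 2004.
Expiry of referenced patent QN-540513:
  Base: filing + 17 years → 26 September 1999.
  Appellate Stay Credit: +606 days → 24 May 2001.
Terminal disclaimer: QN-859048 expires on the earlier of 30 August 2004 and 24 May 2001.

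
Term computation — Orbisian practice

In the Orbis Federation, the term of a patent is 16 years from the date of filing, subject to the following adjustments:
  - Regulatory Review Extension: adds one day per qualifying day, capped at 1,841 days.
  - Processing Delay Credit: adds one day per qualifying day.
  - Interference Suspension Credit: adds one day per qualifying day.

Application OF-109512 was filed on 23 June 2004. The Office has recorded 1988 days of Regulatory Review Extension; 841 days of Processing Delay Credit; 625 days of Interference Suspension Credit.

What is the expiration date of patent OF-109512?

July 13, 2029

Base term: filing date + 16 years → 23 June 2020.
Regulatory Review Extension: 1988 days claimed exceeds the 1841-day cap, so +1841 days → 8 July 2025.
Processing Delay Credit: +841 days → 27 October 2027.
Interference Suspension Credit: +625 days → 13 July 2029.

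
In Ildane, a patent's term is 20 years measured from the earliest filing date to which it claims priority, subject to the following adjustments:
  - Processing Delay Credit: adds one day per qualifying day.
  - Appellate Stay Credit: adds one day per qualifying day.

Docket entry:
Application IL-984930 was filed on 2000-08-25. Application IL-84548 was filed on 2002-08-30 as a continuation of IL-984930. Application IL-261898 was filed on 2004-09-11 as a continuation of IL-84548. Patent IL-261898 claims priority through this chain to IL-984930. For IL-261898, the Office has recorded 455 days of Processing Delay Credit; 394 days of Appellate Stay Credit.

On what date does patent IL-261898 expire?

Earliest priority filing: 25 August 2000.
Base term: 25 August 2000 + 20 years → 25 August 2020.
Processing Delay Credit: +455 days → 23 November 2021.
Appellate Stay Credit: +394 days → 22 December 2022.

2022-12-22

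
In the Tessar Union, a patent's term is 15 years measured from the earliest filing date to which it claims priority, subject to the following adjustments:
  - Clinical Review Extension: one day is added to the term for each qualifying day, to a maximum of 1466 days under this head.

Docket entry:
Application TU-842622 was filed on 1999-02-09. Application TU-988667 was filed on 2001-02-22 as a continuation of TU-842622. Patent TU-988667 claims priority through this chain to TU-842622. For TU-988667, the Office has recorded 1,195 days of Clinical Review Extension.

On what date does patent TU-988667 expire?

2017-05-19

Earliest priority filing: 9 February 1999.
Base term: 9 February 1999 + 15 years → 9 February 2014.
Clinical Review Extension: 1195 days (within the 1466-day cap) → +1195 days → 19 May 2017.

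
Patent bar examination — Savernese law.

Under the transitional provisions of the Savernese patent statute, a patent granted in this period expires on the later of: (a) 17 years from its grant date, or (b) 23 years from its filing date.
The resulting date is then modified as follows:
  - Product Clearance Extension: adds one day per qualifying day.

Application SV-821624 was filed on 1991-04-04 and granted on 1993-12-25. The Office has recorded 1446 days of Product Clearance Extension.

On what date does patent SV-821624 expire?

(a) grant + 17 years → 25 December 2010.
(b) filing + 23 years → 4 April 2014.
Later of the two: 4 April 2014.
Product Clearance Extension: +1446 days → 20 March 2018.

2018-03-20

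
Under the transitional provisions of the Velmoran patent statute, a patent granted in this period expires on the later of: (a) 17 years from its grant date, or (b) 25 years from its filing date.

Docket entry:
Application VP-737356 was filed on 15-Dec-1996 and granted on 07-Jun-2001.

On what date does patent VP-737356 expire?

2021-12-15

(a) grant + 17 years → 7 June 2018.
(b) filing + 25 years → 15 December 2021.
Later of the two: 15 December 2021.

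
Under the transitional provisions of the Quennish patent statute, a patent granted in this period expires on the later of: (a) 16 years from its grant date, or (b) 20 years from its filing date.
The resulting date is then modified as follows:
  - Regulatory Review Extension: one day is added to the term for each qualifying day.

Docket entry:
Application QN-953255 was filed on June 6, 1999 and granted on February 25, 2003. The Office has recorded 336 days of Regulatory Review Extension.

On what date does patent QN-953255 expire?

(a) grant + 16 years → 25 February 2019.
(b) filing + 20 years → 6 June 2019.
Later of the two: 6 June 2019.
Regulatory Review Extension: +336 days → 7 May 2020.

May 7, 2020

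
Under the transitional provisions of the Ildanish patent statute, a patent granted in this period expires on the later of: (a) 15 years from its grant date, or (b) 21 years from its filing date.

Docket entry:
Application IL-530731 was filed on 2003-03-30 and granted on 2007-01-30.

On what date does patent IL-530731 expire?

March 30, 2024

(a) grant + 15 years → 30 January 2022.
(b) filing + 21 years → 30 March 2024.
Later of the two: 30 March 2024.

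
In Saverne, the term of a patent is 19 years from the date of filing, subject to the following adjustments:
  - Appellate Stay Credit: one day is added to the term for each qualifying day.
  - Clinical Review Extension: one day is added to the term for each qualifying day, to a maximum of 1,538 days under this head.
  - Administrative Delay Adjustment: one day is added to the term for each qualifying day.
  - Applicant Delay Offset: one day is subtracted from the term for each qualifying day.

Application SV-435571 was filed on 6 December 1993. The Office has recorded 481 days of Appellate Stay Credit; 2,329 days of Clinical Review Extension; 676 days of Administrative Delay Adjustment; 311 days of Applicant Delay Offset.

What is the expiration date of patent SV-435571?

June 17, 2019

Base term: filing date + 19 years → 6 December 2012.
Appellate Stay Credit: +481 days → 1 April 2014.
Clinical Review Extension: 2329 days claimed exceeds the 1538-day cap, so +1538 days → 17 June 2018.
Administrative Delay Adjustment: +676 days → 23 April 2020.
Applicant Delay Offset: −311 days → 17 June 2019.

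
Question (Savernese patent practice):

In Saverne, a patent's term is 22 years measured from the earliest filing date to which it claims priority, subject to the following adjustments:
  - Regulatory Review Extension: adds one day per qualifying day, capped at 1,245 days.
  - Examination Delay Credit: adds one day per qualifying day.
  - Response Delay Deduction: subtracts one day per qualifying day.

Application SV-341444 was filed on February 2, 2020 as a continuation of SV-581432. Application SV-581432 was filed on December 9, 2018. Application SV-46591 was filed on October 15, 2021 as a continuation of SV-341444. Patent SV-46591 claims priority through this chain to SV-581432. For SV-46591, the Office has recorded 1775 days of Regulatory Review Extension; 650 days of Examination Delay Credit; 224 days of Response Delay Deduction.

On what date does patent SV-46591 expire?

Earliest priority filing: 9 December 2018.
Base term: 9 December 2018 + 22 years → 9 December 2040.
Regulatory Review Extension: 1775 days claimed exceeds the 1245-day cap, so +1245 days → 7 May 2044.
Examination Delay Credit: +650 days → 16 February 2046.
Response Delay Deduction: −224 days → 7 July 2045.

2045-07-07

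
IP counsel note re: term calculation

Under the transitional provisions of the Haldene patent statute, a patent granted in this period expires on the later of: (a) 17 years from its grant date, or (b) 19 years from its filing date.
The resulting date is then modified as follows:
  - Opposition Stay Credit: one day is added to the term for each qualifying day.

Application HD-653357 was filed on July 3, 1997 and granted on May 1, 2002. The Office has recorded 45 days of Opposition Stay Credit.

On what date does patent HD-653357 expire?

(a) grant + 17 years → 1 May 2019.
(b) filing + 19 years → 3 July 2016.
Later of the two: 1 May 2019.
Opposition Stay Credit: +45 days → 15 June 2019.

2019-06-15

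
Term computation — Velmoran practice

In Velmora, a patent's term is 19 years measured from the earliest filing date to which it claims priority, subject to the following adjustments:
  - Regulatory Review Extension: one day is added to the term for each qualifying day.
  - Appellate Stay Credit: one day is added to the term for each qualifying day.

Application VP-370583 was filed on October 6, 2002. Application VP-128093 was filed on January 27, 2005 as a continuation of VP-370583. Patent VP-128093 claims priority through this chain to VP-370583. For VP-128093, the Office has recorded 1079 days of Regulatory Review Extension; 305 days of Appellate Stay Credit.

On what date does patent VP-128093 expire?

Earliest priority filing: 6 October 2002.
Base term: 6 October 2002 + 19 years → 6 October 2021.
Regulatory Review Extension: +1079 days → 19 September 2024.
Appellate Stay Credit: +305 days → 21 July 2025.

2025-07-21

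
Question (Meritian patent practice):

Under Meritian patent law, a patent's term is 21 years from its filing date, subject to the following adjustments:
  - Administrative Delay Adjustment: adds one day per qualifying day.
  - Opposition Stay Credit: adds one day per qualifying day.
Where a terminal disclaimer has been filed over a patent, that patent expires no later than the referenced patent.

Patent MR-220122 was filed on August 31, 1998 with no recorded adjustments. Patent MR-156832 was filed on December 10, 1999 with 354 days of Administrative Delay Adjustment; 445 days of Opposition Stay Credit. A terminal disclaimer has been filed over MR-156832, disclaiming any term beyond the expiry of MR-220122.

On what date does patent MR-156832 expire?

2019-08-31

Natural term of MR-156832:
  Base: filing + 21 years → 10 December 2020.
  Administrative Delay Adjustment: +354 days → 29 November 2021.
  Opposition Stay Credit: +445 days → 17 February 2023.
Expiry of referenced patent MR-220122:
  Base: filing + 21 years → 31 August 2019.
Terminal disclaimer: MR-156832 expires on the earlier of 17 February 2023 and 31 August 2019.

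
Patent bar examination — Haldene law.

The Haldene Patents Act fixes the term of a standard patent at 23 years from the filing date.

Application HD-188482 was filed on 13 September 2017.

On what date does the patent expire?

Filing date + 23 years → 13 September 2040.

2040-09-13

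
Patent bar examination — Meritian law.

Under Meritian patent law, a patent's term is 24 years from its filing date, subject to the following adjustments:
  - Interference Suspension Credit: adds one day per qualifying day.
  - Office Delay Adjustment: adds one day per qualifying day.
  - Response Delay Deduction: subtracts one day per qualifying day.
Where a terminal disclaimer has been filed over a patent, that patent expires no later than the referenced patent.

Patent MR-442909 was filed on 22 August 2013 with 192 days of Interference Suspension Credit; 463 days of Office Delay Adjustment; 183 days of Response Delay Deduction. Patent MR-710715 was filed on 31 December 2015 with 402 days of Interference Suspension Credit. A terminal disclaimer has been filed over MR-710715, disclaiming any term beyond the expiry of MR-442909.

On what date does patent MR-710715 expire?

2038-12-07

Natural term of MR-710715:
  Base: filing + 24 years → 31 December 2039.
  Interference Suspension Credit: +402 days → 5 February 2041.
Expiry of referenced patent MR-442909:
  Base: filing + 24 years → 22 August 2037.
  Interference Suspension Credit: +192 days → 2 March 2038.
  Office Delay Adjustment: +463 days → 8 June 2039.
  Response Delay Deduction: −183 days → 7 December 2038.
Terminal disclaimer: MR-710715 expires on the earlier of 5 February 2041 and 7 December 2038.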